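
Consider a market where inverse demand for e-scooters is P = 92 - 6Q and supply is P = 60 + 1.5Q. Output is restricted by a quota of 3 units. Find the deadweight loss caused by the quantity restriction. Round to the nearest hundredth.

Without the quota, 92 - 6Q = 60 + 1.5Q gives Q* = 4.2667.
At Q = 3 the demand price is 92 - 6(3) = 74 and the supply price is 60 + 1.5(3) = 64.5.
DWL = (1/2)(gap between curves at 3) x (Q* - 3) = (1/2)(9.5)(1.2667) = 6.0167.

6.02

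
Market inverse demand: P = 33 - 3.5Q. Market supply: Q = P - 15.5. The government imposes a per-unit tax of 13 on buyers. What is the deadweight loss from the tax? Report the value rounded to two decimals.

18.78

Rewriting supply in inverse form: P = 15.5 + Q.
Pre-tax equilibrium: 33 - 3.5Q = 15.5 + Q gives Q* = 3.8889, P* = 19.3889.
With the tax, buyers' net willingness to pay falls by 13: (33 - 13) - 3.5Q = 15.5 + Q, so Q_t = 1. Buyers pay P_b = 29.5; sellers receive P_s = P_b - 13 = 16.5.
The welfare triangle lost has base Q* - Q_t = 2.8889 and height t = 13, so DWL = (1/2)(2.8889)(13) = 18.7778.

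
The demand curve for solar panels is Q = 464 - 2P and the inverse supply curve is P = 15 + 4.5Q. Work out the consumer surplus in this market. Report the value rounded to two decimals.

470.89

Rewriting demand in inverse form: P = 232 - 0.5Q.
Equilibrium: 232 - 0.5Q = 15 + 4.5Q, so Q* = 43.4 and P* = 210.3.
The demand choke price is 232, so CS = (1/2)(Q*)(232 - P*) = (1/2)(43.4)(21.7) = 470.89.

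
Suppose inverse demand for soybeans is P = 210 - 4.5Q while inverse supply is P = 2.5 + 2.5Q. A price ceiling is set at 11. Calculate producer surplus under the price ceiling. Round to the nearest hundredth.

14.45

Without the control, 210 - 4.5Q = 2.5 + 2.5Q so Q* = 29.6429 and P* = 76.6071.
At P = 11, sellers supply (11 - 2.5)/2.5 = 3.4 while buyers want more, so the quantity traded is 3.4 at price 11.
PS is the triangle above supply below 11: (1/2)(3.4)(11 - 2.5) = 14.45.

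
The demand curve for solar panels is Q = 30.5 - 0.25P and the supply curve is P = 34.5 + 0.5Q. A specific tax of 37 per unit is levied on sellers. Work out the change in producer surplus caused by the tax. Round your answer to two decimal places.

Rewriting demand in inverse form: P = 122 - 4Q.
Pre-tax equilibrium: 122 - 4Q = 34.5 + 0.5Q gives Q* = 19.4444, P* = 44.2222.
A tax on sellers shifts supply up by 37: 122 - 4Q = 34.5 + 0.5Q + 37, so Q_t = 11.2222. Buyers pay P_b = 77.1111; sellers receive P_s = P_b - 37 = 40.1111.
Producers lose the trapezoid between P_s and P* out to Q_t plus the triangle from Q_t to Q*: change in PS = 31.4846 - 94.5216 = -63.037.

-63.04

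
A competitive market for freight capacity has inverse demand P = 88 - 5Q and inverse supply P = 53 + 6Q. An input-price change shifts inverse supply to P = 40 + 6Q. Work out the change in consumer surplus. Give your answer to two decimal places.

22.29

Initial equilibrium: Q_0 = 3.1818, P_0 = 72.0909; CS_0 = (1/2)(3.1818)(15.9091) = 25.3099, PS_0 = (1/2)(3.1818)(19.0909) = 30.3719.
New equilibrium: 88 - 5Q = 40 + 6Q gives Q_1 = 4.3636, P_1 = 66.1818; CS_1 = 47.6033, PS_1 = 57.124.
Change in consumer surplus = 47.6033 - 25.3099 = 22.2934.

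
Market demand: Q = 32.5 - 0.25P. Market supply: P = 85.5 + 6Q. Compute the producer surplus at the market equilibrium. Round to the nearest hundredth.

59.41

Rewriting demand in inverse form: P = 130 - 4Q.
Equilibrium: 130 - 4Q = 85.5 + 6Q, so Q* = 4.45 and P* = 112.2.
Producer surplus is the triangle above supply below P*: (1/2)(4.45)(112.2 - 85.5) = (1/2)(4.45)(26.7) = 59.4075.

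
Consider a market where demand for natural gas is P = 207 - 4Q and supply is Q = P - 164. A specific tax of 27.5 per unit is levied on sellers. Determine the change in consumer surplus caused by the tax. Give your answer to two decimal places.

-128.70

Rewriting supply in inverse form: P = 164 + Q.
Without the tax, 207 - 4Q = 164 + Q so Q* = 8.6 and P* = 172.6.
With the tax, sellers need 27.5 more per unit: 207 - 4Q = 164 + Q + 27.5, so Q_t = 3.1. Buyers pay P_b = 194.6; sellers receive P_s = P_b - 27.5 = 167.1.
CS falls from (1/2)(8.6)(34.4) = 147.92 to (1/2)(3.1)(12.4) = 19.22, a change of -128.7.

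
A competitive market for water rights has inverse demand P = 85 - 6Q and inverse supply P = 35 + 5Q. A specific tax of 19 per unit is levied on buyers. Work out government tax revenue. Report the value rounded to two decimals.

Without the tax, 85 - 6Q = 35 + 5Q so Q* = 4.5455 and P* = 57.7273.
A tax on buyers shifts demand down by 19: (85 - 19) - 6Q = 35 + 5Q, so Q_t = 2.8182. Buyers pay P_b = 68.0909; sellers receive P_s = P_b - 19 = 49.0909.
Revenue is the tax times quantity traded: 19 x 2.8182 = 53.5455.

53.55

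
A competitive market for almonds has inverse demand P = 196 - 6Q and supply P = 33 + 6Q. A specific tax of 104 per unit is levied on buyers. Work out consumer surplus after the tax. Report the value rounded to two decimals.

72.52

Pre-tax equilibrium: 196 - 6Q = 33 + 6Q gives Q* = 13.5833, P* = 114.5.
A tax on buyers shifts demand down by 104: (196 - 104) - 6Q = 33 + 6Q, so Q_t = 4.9167. Buyers pay P_b = 166.5; sellers receive P_s = P_b - 104 = 62.5.
CS = (1/2)(Q_t)(196 - P_b) = (1/2)(4.9167)(29.5) = 72.5208.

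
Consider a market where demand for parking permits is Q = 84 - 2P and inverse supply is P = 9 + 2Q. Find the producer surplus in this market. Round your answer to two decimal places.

Rewriting demand in inverse form: P = 42 - 0.5Q.
Setting demand equal to supply, 33 = 2.5Q, so Q* = 13.2 and P* = 35.4.
The supply curve's price intercept is 9, so PS = (1/2)(Q*)(P* - 9) = (1/2)(13.2)(26.4) = 174.24.

174.24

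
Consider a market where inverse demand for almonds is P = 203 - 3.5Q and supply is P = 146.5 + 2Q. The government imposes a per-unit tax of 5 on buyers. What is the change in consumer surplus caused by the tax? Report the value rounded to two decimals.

Without the tax, 203 - 3.5Q = 146.5 + 2Q so Q* = 10.2727 and P* = 167.0455.
A tax on buyers shifts demand down by 5: (203 - 5) - 3.5Q = 146.5 + 2Q, so Q_t = 9.3636. Buyers pay P_b = 170.2273; sellers receive P_s = P_b - 5 = 165.2273.
Consumers lose the trapezoid between P* and P_b out to Q_t plus the triangle from Q_t to Q*: change in CS = 153.436 - 184.6756 = -31.2397.

-31.24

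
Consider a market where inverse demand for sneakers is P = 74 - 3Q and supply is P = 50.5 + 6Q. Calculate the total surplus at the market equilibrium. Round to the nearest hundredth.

30.68

Setting demand equal to supply, 23.5 = 9Q, so Q* = 2.6111 and P* = 66.1667.
CS = (1/2)(2.6111)(7.8333) = 10.2269 and PS = (1/2)(2.6111)(15.6667) = 20.4537, so total surplus = 30.6806.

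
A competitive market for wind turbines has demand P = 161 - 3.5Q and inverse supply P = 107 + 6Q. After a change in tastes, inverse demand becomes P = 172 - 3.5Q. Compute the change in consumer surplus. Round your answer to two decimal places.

Initial equilibrium: Q_0 = 5.6842, P_0 = 141.1053; CS_0 = (1/2)(5.6842)(19.8947) = 56.5429, PS_0 = (1/2)(5.6842)(34.1053) = 96.9307.
New equilibrium: 172 - 3.5Q = 107 + 6Q gives Q_1 = 6.8421, P_1 = 148.0526; CS_1 = 81.9252, PS_1 = 140.4432.
Change in consumer surplus = 81.9252 - 56.5429 = 25.3823.

25.38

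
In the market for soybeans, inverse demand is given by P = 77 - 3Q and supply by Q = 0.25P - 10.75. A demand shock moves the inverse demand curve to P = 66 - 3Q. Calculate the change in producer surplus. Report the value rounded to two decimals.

Rewriting supply in inverse form: P = 43 + 4Q.
Initial equilibrium: Q_0 = 4.8571, P_0 = 62.4286; CS_0 = (1/2)(4.8571)(14.5714) = 35.3878, PS_0 = (1/2)(4.8571)(19.4286) = 47.1837.
New equilibrium: 66 - 3Q = 43 + 4Q gives Q_1 = 3.2857, P_1 = 56.1429; CS_1 = 16.1939, PS_1 = 21.5918.
Change in producer surplus = 21.5918 - 47.1837 = -25.5918.

-25.59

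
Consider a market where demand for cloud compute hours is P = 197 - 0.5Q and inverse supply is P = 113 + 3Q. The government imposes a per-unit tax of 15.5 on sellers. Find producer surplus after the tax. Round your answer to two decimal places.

Without the tax, 197 - 0.5Q = 113 + 3Q so Q* = 24 and P* = 185.
A tax on sellers shifts supply up by 15.5: 197 - 0.5Q = 113 + 3Q + 15.5, so Q_t = 19.5714. Buyers pay P_b = 187.2143; sellers receive P_s = P_b - 15.5 = 171.7143.
PS = (1/2)(Q_t)(P_s - 113) = (1/2)(19.5714)(58.7143) = 574.5612.

574.56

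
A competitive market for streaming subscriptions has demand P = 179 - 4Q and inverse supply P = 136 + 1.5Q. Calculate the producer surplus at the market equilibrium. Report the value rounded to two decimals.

Setting demand equal to supply, 43 = 5.5Q, so Q* = 7.8182 and P* = 147.7273.
Producer surplus is the triangle above supply below P*: (1/2)(7.8182)(147.7273 - 136) = (1/2)(7.8182)(11.7273) = 45.843.

45.84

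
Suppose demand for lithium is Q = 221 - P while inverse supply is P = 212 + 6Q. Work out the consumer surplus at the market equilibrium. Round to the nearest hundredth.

0.83

Rewriting demand in inverse form: P = 221 - Q.
Setting demand equal to supply, 9 = 7Q, so Q* = 1.2857 and P* = 219.7143.
The demand choke price is 221, so CS = (1/2)(Q*)(221 - P*) = (1/2)(1.2857)(1.2857) = 0.8265.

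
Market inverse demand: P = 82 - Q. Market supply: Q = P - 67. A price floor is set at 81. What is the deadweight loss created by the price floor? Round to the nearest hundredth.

Rewriting supply in inverse form: P = 67 + Q.
Without the control, 82 - Q = 67 + Q so Q* = 7.5 and P* = 74.5.
At P = 81, buyers demand (82 - 81)/1 = 1 while sellers would supply more, so the quantity traded is 1 at price 81.
The lost-trades triangle has base Q* - 1 = 6.5 and height equal to the gap between the curves at Q = 1, which is 81 - 68 = 13. DWL = (1/2)(6.5)(13) = 42.25.

42.25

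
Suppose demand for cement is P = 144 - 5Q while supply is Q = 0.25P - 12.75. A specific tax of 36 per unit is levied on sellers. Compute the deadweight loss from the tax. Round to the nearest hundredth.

Rewriting supply in inverse form: P = 51 + 4Q.
Pre-tax equilibrium: 144 - 5Q = 51 + 4Q gives Q* = 10.3333, P* = 92.3333.
A tax on sellers shifts supply up by 36: 144 - 5Q = 51 + 4Q + 36, so Q_t = 6.3333. Buyers pay P_b = 112.3333; sellers receive P_s = P_b - 36 = 76.3333.
The welfare triangle lost has base Q* - Q_t = 4 and height t = 36, so DWL = (1/2)(4)(36) = 72.

72.00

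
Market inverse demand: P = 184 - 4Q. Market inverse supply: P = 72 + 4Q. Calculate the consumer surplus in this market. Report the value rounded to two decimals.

392.00

Set 184 - 4Q = 72 + 4Q, which gives 112 = 8Q, so Q* = 14 and P* = 184 - 4(14) = 128.
The demand choke price is 184, so CS = (1/2)(Q*)(184 - P*) = (1/2)(14)(56) = 392.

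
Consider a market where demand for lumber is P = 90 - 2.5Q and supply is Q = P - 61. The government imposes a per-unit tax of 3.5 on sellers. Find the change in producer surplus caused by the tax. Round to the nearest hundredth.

Rewriting supply in inverse form: P = 61 + Q.
Pre-tax equilibrium: 90 - 2.5Q = 61 + Q gives Q* = 8.2857, P* = 69.2857.
With the tax, sellers need 3.5 more per unit: 90 - 2.5Q = 61 + Q + 3.5, so Q_t = 7.2857. Buyers pay P_b = 71.7857; sellers receive P_s = P_b - 3.5 = 68.2857.
Producers lose the trapezoid between P_s and P* out to Q_t plus the triangle from Q_t to Q*: change in PS = 26.5408 - 34.3265 = -7.7857.

-7.79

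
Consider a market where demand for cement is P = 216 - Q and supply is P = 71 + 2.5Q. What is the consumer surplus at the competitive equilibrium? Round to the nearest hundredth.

Setting demand equal to supply, 145 = 3.5Q, so Q* = 41.4286 and P* = 174.5714.
Consumer surplus is the triangle under demand above P*: (1/2)(41.4286)(216 - 174.5714) = (1/2)(41.4286)(41.4286) = 858.1633.

858.16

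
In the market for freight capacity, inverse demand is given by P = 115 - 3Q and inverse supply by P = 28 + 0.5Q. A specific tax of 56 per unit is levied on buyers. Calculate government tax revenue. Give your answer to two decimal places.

496.00

Pre-tax equilibrium: 115 - 3Q = 28 + 0.5Q gives Q* = 24.8571, P* = 40.4286.
With the tax, buyers' net willingness to pay falls by 56: (115 - 56) - 3Q = 28 + 0.5Q, so Q_t = 8.8571. Buyers pay P_b = 88.4286; sellers receive P_s = P_b - 56 = 32.4286.
Tax revenue = t x Q_t = 56 x 8.8571 = 496.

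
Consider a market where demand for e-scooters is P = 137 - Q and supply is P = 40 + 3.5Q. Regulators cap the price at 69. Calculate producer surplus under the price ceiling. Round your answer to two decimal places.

120.14

Without the control, 137 - Q = 40 + 3.5Q so Q* = 21.5556 and P* = 115.4444.
At the ceiling price 69, quantity supplied is (69 - 40)/3.5 = 8.2857; supply is the short side, so Q = 8.2857 trades at P = 69.
PS is the triangle above supply below 69: (1/2)(8.2857)(69 - 40) = 120.1429.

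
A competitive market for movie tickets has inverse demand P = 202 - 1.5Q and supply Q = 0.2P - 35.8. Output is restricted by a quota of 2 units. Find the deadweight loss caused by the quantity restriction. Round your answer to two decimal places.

Rewriting supply in inverse form: P = 179 + 5Q.
Without the quota, 202 - 1.5Q = 179 + 5Q gives Q* = 3.5385.
At Q = 2 the demand price is 202 - 1.5(2) = 199 and the supply price is 179 + 5(2) = 189.
Deadweight loss is the triangle between the curves from 2 to 3.5385: (1/2)(199 - 189)(3.5385 - 2) = 7.6923.

7.69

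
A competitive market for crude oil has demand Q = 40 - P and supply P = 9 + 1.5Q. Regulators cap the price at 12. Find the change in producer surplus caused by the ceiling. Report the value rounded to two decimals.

Rewriting demand in inverse form: P = 40 - Q.
Free-market equilibrium: 40 - Q = 9 + 1.5Q gives Q* = 12.4, P* = 27.6.
At the ceiling price 12, quantity supplied is (12 - 9)/1.5 = 2; supply is the short side, so Q = 2 trades at P = 12.
PS goes from (1/2)(12.4)(18.6) = 115.32 to 3 (computed as (12 - 9)(2) - (1/2)(1.5)(2)^2), a change of -112.32.

-112.32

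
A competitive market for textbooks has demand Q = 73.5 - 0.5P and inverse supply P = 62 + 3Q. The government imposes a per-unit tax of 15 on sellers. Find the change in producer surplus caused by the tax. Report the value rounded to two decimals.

-139.50

Rewriting demand in inverse form: P = 147 - 2Q.
Without the tax, 147 - 2Q = 62 + 3Q so Q* = 17 and P* = 113.
A tax on sellers shifts supply up by 15: 147 - 2Q = 62 + 3Q + 15, so Q_t = 14. Buyers pay P_b = 119; sellers receive P_s = P_b - 15 = 104.
Producers lose the trapezoid between P_s and P* out to Q_t plus the triangle from Q_t to Q*: change in PS = 294 - 433.5 = -139.5.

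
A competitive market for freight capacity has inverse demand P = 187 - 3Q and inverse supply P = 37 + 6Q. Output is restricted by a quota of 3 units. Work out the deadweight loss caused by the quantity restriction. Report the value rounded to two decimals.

Unrestricted equilibrium: Q* = (187 - 37)/(3 + 6) = 16.6667.
At Q = 3 the demand price is 187 - 3(3) = 178 and the supply price is 37 + 6(3) = 55.
DWL = (1/2)(gap between curves at 3) x (Q* - 3) = (1/2)(123)(13.6667) = 840.5.

840.50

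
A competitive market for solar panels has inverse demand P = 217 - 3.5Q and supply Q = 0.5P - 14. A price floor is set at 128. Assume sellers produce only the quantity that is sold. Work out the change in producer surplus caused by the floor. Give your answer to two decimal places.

Rewriting supply in inverse form: P = 28 + 2Q.
Free-market equilibrium: 217 - 3.5Q = 28 + 2Q gives Q* = 34.3636, P* = 96.7273.
At the floor price 128, quantity demanded is (217 - 128)/3.5 = 25.4286; demand is the short side, so Q = 25.4286 trades at P = 128.
PS goes from (1/2)(34.3636)(68.7273) = 1180.8595 to 1896.2449 (computed as (128 - 28)(25.4286) - (1/2)(2)(25.4286)^2), a change of 715.3854.

715.39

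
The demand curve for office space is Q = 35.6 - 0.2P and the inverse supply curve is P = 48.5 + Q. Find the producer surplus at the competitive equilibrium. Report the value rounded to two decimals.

232.92

Rewriting demand in inverse form: P = 178 - 5Q.
Equilibrium: 178 - 5Q = 48.5 + Q, so Q* = 21.5833 and P* = 70.0833.
The supply curve's price intercept is 48.5, so PS = (1/2)(Q*)(P* - 48.5) = (1/2)(21.5833)(21.5833) = 232.9201.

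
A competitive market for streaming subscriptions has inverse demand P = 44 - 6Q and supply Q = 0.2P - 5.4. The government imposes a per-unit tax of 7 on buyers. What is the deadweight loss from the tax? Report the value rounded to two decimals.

Rewriting supply in inverse form: P = 27 + 5Q.
Without the tax, 44 - 6Q = 27 + 5Q so Q* = 1.5455 and P* = 34.7273.
With the tax, buyers' net willingness to pay falls by 7: (44 - 7) - 6Q = 27 + 5Q, so Q_t = 0.9091. Buyers pay P_b = 38.5455; sellers receive P_s = P_b - 7 = 31.5455.
Deadweight loss is the triangle between the curves from Q_t to Q*: (1/2)(1.5455 - 0.9091)(7) = 2.2273.

2.23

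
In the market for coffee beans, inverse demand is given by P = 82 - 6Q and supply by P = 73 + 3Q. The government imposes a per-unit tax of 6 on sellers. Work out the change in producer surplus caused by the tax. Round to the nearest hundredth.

Without the tax, 82 - 6Q = 73 + 3Q so Q* = 1 and P* = 76.
With the tax, sellers need 6 more per unit: 82 - 6Q = 73 + 3Q + 6, so Q_t = 0.3333. Buyers pay P_b = 80; sellers receive P_s = P_b - 6 = 74.
Producers lose the trapezoid between P_s and P* out to Q_t plus the triangle from Q_t to Q*: change in PS = 0.1667 - 1.5 = -1.3333.

-1.33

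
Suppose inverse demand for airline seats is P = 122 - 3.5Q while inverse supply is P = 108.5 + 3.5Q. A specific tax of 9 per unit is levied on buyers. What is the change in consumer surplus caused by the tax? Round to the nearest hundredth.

Pre-tax equilibrium: 122 - 3.5Q = 108.5 + 3.5Q gives Q* = 1.9286, P* = 115.25.
A tax on buyers shifts demand down by 9: (122 - 9) - 3.5Q = 108.5 + 3.5Q, so Q_t = 0.6429. Buyers pay P_b = 119.75; sellers receive P_s = P_b - 9 = 110.75.
Consumers lose the trapezoid between P* and P_b out to Q_t plus the triangle from Q_t to Q*: change in CS = 0.7232 - 6.5089 = -5.7857.

-5.79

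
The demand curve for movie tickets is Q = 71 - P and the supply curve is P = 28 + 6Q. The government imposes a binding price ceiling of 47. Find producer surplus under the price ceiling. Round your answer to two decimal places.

30.08

Rewriting demand in inverse form: P = 71 - Q.
Free-market equilibrium: 71 - Q = 28 + 6Q gives Q* = 6.1429, P* = 64.8571.
At the ceiling price 47, quantity supplied is (47 - 28)/6 = 3.1667; supply is the short side, so Q = 3.1667 trades at P = 47.
PS is the triangle above supply below 47: (1/2)(3.1667)(47 - 28) = 30.0833.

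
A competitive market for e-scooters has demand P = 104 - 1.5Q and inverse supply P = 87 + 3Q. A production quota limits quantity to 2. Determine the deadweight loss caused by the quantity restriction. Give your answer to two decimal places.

7.11

Unrestricted equilibrium: Q* = (104 - 87)/(1.5 + 3) = 3.7778.
At Q = 2 the demand price is 104 - 1.5(2) = 101 and the supply price is 87 + 3(2) = 93.
Deadweight loss is the triangle between the curves from 2 to 3.7778: (1/2)(101 - 93)(3.7778 - 2) = 7.1111.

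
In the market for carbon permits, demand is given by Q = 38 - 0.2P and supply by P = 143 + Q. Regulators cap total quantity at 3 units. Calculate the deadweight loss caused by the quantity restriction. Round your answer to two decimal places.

Rewriting demand in inverse form: P = 190 - 5Q.
Unrestricted equilibrium: Q* = (190 - 143)/(5 + 1) = 7.8333.
At Q = 3 the demand price is 190 - 5(3) = 175 and the supply price is 143 + (3) = 146.
DWL = (1/2)(gap between curves at 3) x (Q* - 3) = (1/2)(29)(4.8333) = 70.0833.

70.08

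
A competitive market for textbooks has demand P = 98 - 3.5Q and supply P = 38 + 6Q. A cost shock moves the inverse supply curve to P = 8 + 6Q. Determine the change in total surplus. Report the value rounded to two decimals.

Initial equilibrium: Q_0 = 6.3158, P_0 = 75.8947; CS_0 = (1/2)(6.3158)(22.1053) = 69.8061, PS_0 = (1/2)(6.3158)(37.8947) = 119.6676.
New equilibrium: 98 - 3.5Q = 8 + 6Q gives Q_1 = 9.4737, P_1 = 64.8421; CS_1 = 157.0637, PS_1 = 269.2521.
Change in total surplus = (157.0637 + 269.2521) - (69.8061 + 119.6676) = 236.8421.

236.84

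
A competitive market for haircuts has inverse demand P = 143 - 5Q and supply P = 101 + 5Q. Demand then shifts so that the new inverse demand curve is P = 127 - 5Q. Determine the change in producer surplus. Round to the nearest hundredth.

Initial equilibrium: Q_0 = 4.2, P_0 = 122; CS_0 = (1/2)(4.2)(21) = 44.1, PS_0 = (1/2)(4.2)(21) = 44.1.
New equilibrium: 127 - 5Q = 101 + 5Q gives Q_1 = 2.6, P_1 = 114; CS_1 = 16.9, PS_1 = 16.9.
Change in producer surplus = 16.9 - 44.1 = -27.2.

-27.20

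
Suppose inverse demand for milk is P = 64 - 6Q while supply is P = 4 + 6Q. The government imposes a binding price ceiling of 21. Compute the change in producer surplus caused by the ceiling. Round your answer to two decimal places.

Without the control, 64 - 6Q = 4 + 6Q so Q* = 5 and P* = 34.
At the ceiling price 21, quantity supplied is (21 - 4)/6 = 2.8333; supply is the short side, so Q = 2.8333 trades at P = 21.
PS goes from (1/2)(5)(30) = 75 to 24.0833 (computed as (21 - 4)(2.8333) - (1/2)(6)(2.8333)^2), a change of -50.9167.

-50.92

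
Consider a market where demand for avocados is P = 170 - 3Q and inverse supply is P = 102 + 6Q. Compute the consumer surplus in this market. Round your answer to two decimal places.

Set 170 - 3Q = 102 + 6Q, which gives 68 = 9Q, so Q* = 7.5556 and P* = 170 - 3(7.5556) = 147.3333.
CS is the area between the demand curve and P* from 0 to Q*: (1/2)(7.5556)(22.6667) = 85.6296.

85.63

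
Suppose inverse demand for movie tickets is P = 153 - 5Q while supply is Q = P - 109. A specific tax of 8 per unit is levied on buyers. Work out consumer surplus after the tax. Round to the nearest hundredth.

Rewriting supply in inverse form: P = 109 + Q.
Pre-tax equilibrium: 153 - 5Q = 109 + Q gives Q* = 7.3333, P* = 116.3333.
With the tax, buyers' net willingness to pay falls by 8: (153 - 8) - 5Q = 109 + Q, so Q_t = 6. Buyers pay P_b = 123; sellers receive P_s = P_b - 8 = 115.
Consumer surplus is the triangle under demand above P_b: (1/2)(6)(153 - 123) = 90.

90.00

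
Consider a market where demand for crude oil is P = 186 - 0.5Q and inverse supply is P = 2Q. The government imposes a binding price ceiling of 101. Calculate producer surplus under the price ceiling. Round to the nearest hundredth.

Without the control, 186 - 0.5Q = 2Q so Q* = 74.4 and P* = 148.8.
At the ceiling price 101, quantity supplied is (101 - 0)/2 = 50.5; supply is the short side, so Q = 50.5 trades at P = 101.
PS is the triangle above supply below 101: (1/2)(50.5)(101 - 0) = 2550.25.

2550.25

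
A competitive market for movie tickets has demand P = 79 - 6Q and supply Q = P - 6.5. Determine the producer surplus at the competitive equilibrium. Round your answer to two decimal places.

Rewriting supply in inverse form: P = 6.5 + Q.
Equilibrium: 79 - 6Q = 6.5 + Q, so Q* = 10.3571 and P* = 16.8571.
The supply curve's price intercept is 6.5, so PS = (1/2)(Q*)(P* - 6.5) = (1/2)(10.3571)(10.3571) = 53.6352.

53.64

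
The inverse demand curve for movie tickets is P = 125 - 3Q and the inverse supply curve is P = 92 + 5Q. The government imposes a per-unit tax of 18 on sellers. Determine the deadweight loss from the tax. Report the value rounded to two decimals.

20.25

Without the tax, 125 - 3Q = 92 + 5Q so Q* = 4.125 and P* = 112.625.
A tax on sellers shifts supply up by 18: 125 - 3Q = 92 + 5Q + 18, so Q_t = 1.875. Buyers pay P_b = 119.375; sellers receive P_s = P_b - 18 = 101.375.
Deadweight loss is the triangle between the curves from Q_t to Q*: (1/2)(4.125 - 1.875)(18) = 20.25.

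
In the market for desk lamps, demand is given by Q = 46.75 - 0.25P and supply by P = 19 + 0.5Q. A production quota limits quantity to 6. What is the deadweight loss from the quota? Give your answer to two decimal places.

Rewriting demand in inverse form: P = 187 - 4Q.
Without the quota, 187 - 4Q = 19 + 0.5Q gives Q* = 37.3333.
At Q = 6 the demand price is 187 - 4(6) = 163 and the supply price is 19 + 0.5(6) = 22.
Deadweight loss is the triangle between the curves from 6 to 37.3333: (1/2)(163 - 22)(37.3333 - 6) = 2209.

2209.00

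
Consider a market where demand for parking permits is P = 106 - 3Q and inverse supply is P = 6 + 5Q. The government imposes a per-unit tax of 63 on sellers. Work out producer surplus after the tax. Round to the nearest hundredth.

53.48

Without the tax, 106 - 3Q = 6 + 5Q so Q* = 12.5 and P* = 68.5.
With the tax, sellers need 63 more per unit: 106 - 3Q = 6 + 5Q + 63, so Q_t = 4.625. Buyers pay P_b = 92.125; sellers receive P_s = P_b - 63 = 29.125.
Producer surplus is the triangle above supply below P_s: (1/2)(4.625)(29.125 - 6) = 53.4766.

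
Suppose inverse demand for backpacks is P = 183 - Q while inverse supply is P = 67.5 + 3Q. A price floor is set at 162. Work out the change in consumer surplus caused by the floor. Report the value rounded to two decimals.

Free-market equilibrium: 183 - Q = 67.5 + 3Q gives Q* = 28.875, P* = 154.125.
At the floor price 162, quantity demanded is (183 - 162)/1 = 21; demand is the short side, so Q = 21 trades at P = 162.
CS goes from (1/2)(28.875)(28.875) = 416.8828 to 220.5 (computed as (183 - 162)(21) - (1/2)(1)(21)^2), a change of -196.3828.

-196.38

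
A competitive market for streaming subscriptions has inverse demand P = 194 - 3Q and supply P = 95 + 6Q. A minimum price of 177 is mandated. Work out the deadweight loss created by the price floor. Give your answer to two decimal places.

128.00

Free-market equilibrium: 194 - 3Q = 95 + 6Q gives Q* = 11, P* = 161.
At P = 177, buyers demand (194 - 177)/3 = 5.6667 while sellers would supply more, so the quantity traded is 5.6667 at price 177.
The lost-trades triangle has base Q* - 5.6667 = 5.3333 and height equal to the gap between the curves at Q = 5.6667, which is 177 - 129 = 48. DWL = (1/2)(5.3333)(48) = 128.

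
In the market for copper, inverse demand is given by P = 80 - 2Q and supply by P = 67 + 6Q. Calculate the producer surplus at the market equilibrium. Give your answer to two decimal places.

7.92

Equilibrium: 80 - 2Q = 67 + 6Q, so Q* = 1.625 and P* = 76.75.
The supply curve's price intercept is 67, so PS = (1/2)(Q*)(P* - 67) = (1/2)(1.625)(9.75) = 7.9219.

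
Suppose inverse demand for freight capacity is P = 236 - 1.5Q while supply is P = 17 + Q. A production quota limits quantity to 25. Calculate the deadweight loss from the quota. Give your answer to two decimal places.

4898.45

Unrestricted equilibrium: Q* = (236 - 17)/(1.5 + 1) = 87.6.
At Q = 25 the demand price is 236 - 1.5(25) = 198.5 and the supply price is 17 + (25) = 42.
Deadweight loss is the triangle between the curves from 25 to 87.6: (1/2)(198.5 - 42)(87.6 - 25) = 4898.45.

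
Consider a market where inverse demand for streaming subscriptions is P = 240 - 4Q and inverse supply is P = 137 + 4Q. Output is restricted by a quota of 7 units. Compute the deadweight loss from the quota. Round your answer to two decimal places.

138.06

Unrestricted equilibrium: Q* = (240 - 137)/(4 + 4) = 12.875.
At Q = 7 the demand price is 240 - 4(7) = 212 and the supply price is 137 + 4(7) = 165.
Deadweight loss is the triangle between the curves from 7 to 12.875: (1/2)(212 - 165)(12.875 - 7) = 138.0625.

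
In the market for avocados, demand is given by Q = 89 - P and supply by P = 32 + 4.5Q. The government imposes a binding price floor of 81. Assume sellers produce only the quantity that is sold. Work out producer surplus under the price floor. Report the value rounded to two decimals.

248.00

Rewriting demand in inverse form: P = 89 - Q.
Without the control, 89 - Q = 32 + 4.5Q so Q* = 10.3636 and P* = 78.6364.
At P = 81, buyers demand (89 - 81)/1 = 8 while sellers would supply more, so the quantity traded is 8 at price 81.
The supply price at Q = 8 is 68. PS is the trapezoid between 81 and supply over [0, 8]: (1/2)[(81 - 32) + (81 - 68)](8) = 248.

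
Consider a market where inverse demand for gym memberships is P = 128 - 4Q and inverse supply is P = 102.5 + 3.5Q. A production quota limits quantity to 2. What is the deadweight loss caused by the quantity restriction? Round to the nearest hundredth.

Unrestricted equilibrium: Q* = (128 - 102.5)/(4 + 3.5) = 3.4.
At Q = 2 the demand price is 128 - 4(2) = 120 and the supply price is 102.5 + 3.5(2) = 109.5.
DWL = (1/2)(gap between curves at 2) x (Q* - 2) = (1/2)(10.5)(1.4) = 7.35.

7.35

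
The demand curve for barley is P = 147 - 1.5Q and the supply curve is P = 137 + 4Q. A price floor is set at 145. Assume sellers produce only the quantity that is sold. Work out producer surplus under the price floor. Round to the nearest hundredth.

Without the control, 147 - 1.5Q = 137 + 4Q so Q* = 1.8182 and P* = 144.2727.
At the floor price 145, quantity demanded is (147 - 145)/1.5 = 1.3333; demand is the short side, so Q = 1.3333 trades at P = 145.
The supply price at Q = 1.3333 is 142.3333. PS is the trapezoid between 145 and supply over [0, 1.3333]: (1/2)[(145 - 137) + (145 - 142.3333)](1.3333) = 7.1111.

7.11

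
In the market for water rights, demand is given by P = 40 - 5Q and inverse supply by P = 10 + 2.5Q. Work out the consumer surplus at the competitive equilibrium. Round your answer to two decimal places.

Set 40 - 5Q = 10 + 2.5Q, which gives 30 = 7.5Q, so Q* = 4 and P* = 40 - 5(4) = 20.
The demand choke price is 40, so CS = (1/2)(Q*)(40 - P*) = (1/2)(4)(20) = 40.

40.00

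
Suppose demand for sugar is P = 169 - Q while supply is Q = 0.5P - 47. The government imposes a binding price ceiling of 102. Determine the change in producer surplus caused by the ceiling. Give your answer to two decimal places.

Rewriting supply in inverse form: P = 94 + 2Q.
Without the control, 169 - Q = 94 + 2Q so Q* = 25 and P* = 144.
At P = 102, sellers supply (102 - 94)/2 = 4 while buyers want more, so the quantity traded is 4 at price 102.
PS goes from (1/2)(25)(50) = 625 to 16 (computed as (102 - 94)(4) - (1/2)(2)(4)^2), a change of -609.

-609.00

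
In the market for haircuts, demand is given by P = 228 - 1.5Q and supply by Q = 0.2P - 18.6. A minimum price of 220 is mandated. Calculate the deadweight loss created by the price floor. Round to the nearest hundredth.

Rewriting supply in inverse form: P = 93 + 5Q.
Free-market equilibrium: 228 - 1.5Q = 93 + 5Q gives Q* = 20.7692, P* = 196.8462.
At the floor price 220, quantity demanded is (228 - 220)/1.5 = 5.3333; demand is the short side, so Q = 5.3333 trades at P = 220.
At Q = 5.3333 the demand price is 220 and the supply price is 119.6667. Deadweight loss is the triangle between the curves from 5.3333 to 20.7692: (1/2)(220 - 119.6667)(20.7692 - 5.3333) = 774.3675.

774.37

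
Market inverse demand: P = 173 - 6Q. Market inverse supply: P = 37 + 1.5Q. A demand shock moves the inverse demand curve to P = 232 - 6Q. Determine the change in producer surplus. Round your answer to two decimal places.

Initial equilibrium: Q_0 = 18.1333, P_0 = 64.2; CS_0 = (1/2)(18.1333)(108.8) = 986.4533, PS_0 = (1/2)(18.1333)(27.2) = 246.6133.
New equilibrium: 232 - 6Q = 37 + 1.5Q gives Q_1 = 26, P_1 = 76; CS_1 = 2028, PS_1 = 507.
Change in producer surplus = 507 - 246.6133 = 260.3867.

260.39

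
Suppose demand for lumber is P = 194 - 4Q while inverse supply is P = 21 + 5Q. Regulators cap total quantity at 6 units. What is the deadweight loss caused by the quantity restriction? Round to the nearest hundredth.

786.72

Without the quota, 194 - 4Q = 21 + 5Q gives Q* = 19.2222.
At Q = 6 the demand price is 194 - 4(6) = 170 and the supply price is 21 + 5(6) = 51.
Deadweight loss is the triangle between the curves from 6 to 19.2222: (1/2)(170 - 51)(19.2222 - 6) = 786.7222.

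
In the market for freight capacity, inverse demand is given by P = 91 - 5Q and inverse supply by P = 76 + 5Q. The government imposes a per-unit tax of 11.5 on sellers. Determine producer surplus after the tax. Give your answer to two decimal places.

Without the tax, 91 - 5Q = 76 + 5Q so Q* = 1.5 and P* = 83.5.
A tax on sellers shifts supply up by 11.5: 91 - 5Q = 76 + 5Q + 11.5, so Q_t = 0.35. Buyers pay P_b = 89.25; sellers receive P_s = P_b - 11.5 = 77.75.
PS = (1/2)(Q_t)(P_s - 76) = (1/2)(0.35)(1.75) = 0.3063.

0.31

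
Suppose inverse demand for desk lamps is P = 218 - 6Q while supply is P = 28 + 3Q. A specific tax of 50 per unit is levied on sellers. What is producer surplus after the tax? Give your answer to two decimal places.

Pre-tax equilibrium: 218 - 6Q = 28 + 3Q gives Q* = 21.1111, P* = 91.3333.
A tax on sellers shifts supply up by 50: 218 - 6Q = 28 + 3Q + 50, so Q_t = 15.5556. Buyers pay P_b = 124.6667; sellers receive P_s = P_b - 50 = 74.6667.
Producer surplus is the triangle above supply below P_s: (1/2)(15.5556)(74.6667 - 28) = 362.963.

362.96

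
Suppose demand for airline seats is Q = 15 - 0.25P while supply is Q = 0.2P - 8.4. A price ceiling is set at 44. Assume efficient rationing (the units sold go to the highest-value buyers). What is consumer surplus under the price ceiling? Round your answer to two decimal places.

6.08

Rewriting demand in inverse form: P = 60 - 4Q.
Rewriting supply in inverse form: P = 42 + 5Q.
Free-market equilibrium: 60 - 4Q = 42 + 5Q gives Q* = 2, P* = 52.
At P = 44, sellers supply (44 - 42)/5 = 0.4 while buyers want more, so the quantity traded is 0.4 at price 44.
The demand price at Q = 0.4 is 58.4. CS is the trapezoid between demand and 44 over [0, 0.4]: (1/2)[(60 - 44) + (58.4 - 44)](0.4) = 6.08.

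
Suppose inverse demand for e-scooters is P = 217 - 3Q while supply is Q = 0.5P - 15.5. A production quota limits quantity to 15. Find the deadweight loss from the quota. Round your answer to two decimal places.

Rewriting supply in inverse form: P = 31 + 2Q.
Without the quota, 217 - 3Q = 31 + 2Q gives Q* = 37.2.
At Q = 15 the demand price is 217 - 3(15) = 172 and the supply price is 31 + 2(15) = 61.
DWL = (1/2)(gap between curves at 15) x (Q* - 15) = (1/2)(111)(22.2) = 1232.1.

1232.10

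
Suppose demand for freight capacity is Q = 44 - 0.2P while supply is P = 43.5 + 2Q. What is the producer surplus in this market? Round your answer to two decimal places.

635.76

Rewriting demand in inverse form: P = 220 - 5Q.
Set 220 - 5Q = 43.5 + 2Q, which gives 176.5 = 7Q, so Q* = 25.2143 and P* = 220 - 5(25.2143) = 93.9286.
Producer surplus is the triangle above supply below P*: (1/2)(25.2143)(93.9286 - 43.5) = (1/2)(25.2143)(50.4286) = 635.7602.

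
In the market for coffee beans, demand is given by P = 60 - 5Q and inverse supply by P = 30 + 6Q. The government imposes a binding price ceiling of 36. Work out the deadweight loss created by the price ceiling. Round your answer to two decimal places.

16.41

Without the control, 60 - 5Q = 30 + 6Q so Q* = 2.7273 and P* = 46.3636.
At the ceiling price 36, quantity supplied is (36 - 30)/6 = 1; supply is the short side, so Q = 1 trades at P = 36.
At Q = 1 the demand price is 55 and the supply price is 36. Deadweight loss is the triangle between the curves from 1 to 2.7273: (1/2)(55 - 36)(2.7273 - 1) = 16.4091.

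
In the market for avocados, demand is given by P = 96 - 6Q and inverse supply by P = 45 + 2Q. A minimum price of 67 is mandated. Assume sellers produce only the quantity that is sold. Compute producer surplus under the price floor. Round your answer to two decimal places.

Without the control, 96 - 6Q = 45 + 2Q so Q* = 6.375 and P* = 57.75.
At the floor price 67, quantity demanded is (96 - 67)/6 = 4.8333; demand is the short side, so Q = 4.8333 trades at P = 67.
The supply price at Q = 4.8333 is 54.6667. PS is the trapezoid between 67 and supply over [0, 4.8333]: (1/2)[(67 - 45) + (67 - 54.6667)](4.8333) = 82.9722.

82.97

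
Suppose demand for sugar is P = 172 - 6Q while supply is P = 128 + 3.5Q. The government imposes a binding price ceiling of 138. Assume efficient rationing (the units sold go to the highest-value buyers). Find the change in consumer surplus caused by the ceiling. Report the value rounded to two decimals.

Free-market equilibrium: 172 - 6Q = 128 + 3.5Q gives Q* = 4.6316, P* = 144.2105.
At P = 138, sellers supply (138 - 128)/3.5 = 2.8571 while buyers want more, so the quantity traded is 2.8571 at price 138.
CS goes from (1/2)(4.6316)(27.7895) = 64.3546 to 72.6531 (computed as (172 - 138)(2.8571) - (1/2)(6)(2.8571)^2), a change of 8.2985.

8.30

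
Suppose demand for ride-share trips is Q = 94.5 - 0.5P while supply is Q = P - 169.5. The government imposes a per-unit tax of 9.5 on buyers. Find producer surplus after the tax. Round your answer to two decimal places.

5.56

Rewriting demand in inverse form: P = 189 - 2Q.
Rewriting supply in inverse form: P = 169.5 + Q.
Without the tax, 189 - 2Q = 169.5 + Q so Q* = 6.5 and P* = 176.
A tax on buyers shifts demand down by 9.5: (189 - 9.5) - 2Q = 169.5 + Q, so Q_t = 3.3333. Buyers pay P_b = 182.3333; sellers receive P_s = P_b - 9.5 = 172.8333.
Producer surplus is the triangle above supply below P_s: (1/2)(3.3333)(172.8333 - 169.5) = 5.5556.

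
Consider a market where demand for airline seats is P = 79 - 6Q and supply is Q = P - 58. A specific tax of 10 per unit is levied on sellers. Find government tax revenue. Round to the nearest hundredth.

Rewriting supply in inverse form: P = 58 + Q.
Without the tax, 79 - 6Q = 58 + Q so Q* = 3 and P* = 61.
A tax on sellers shifts supply up by 10: 79 - 6Q = 58 + Q + 10, so Q_t = 1.5714. Buyers pay P_b = 69.5714; sellers receive P_s = P_b - 10 = 59.5714.
Revenue is the tax times quantity traded: 10 x 1.5714 = 15.7143.

15.71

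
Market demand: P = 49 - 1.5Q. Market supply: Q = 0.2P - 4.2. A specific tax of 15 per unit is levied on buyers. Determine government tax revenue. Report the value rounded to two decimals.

Rewriting supply in inverse form: P = 21 + 5Q.
Without the tax, 49 - 1.5Q = 21 + 5Q so Q* = 4.3077 and P* = 42.5385.
A tax on buyers shifts demand down by 15: (49 - 15) - 1.5Q = 21 + 5Q, so Q_t = 2. Buyers pay P_b = 46; sellers receive P_s = P_b - 15 = 31.
Revenue is the tax times quantity traded: 15 x 2 = 30.

30.00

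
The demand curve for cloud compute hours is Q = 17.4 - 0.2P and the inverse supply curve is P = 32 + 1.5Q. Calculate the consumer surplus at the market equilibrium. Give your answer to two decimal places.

Rewriting demand in inverse form: P = 87 - 5Q.
Set 87 - 5Q = 32 + 1.5Q, which gives 55 = 6.5Q, so Q* = 8.4615 and P* = 87 - 5(8.4615) = 44.6923.
CS is the area between the demand curve and P* from 0 to Q*: (1/2)(8.4615)(42.3077) = 178.9941.

178.99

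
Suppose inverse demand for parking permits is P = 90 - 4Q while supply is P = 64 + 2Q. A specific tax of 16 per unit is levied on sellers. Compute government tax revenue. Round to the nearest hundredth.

Pre-tax equilibrium: 90 - 4Q = 64 + 2Q gives Q* = 4.3333, P* = 72.6667.
A tax on sellers shifts supply up by 16: 90 - 4Q = 64 + 2Q + 16, so Q_t = 1.6667. Buyers pay P_b = 83.3333; sellers receive P_s = P_b - 16 = 67.3333.
Tax revenue = t x Q_t = 16 x 1.6667 = 26.6667.

26.67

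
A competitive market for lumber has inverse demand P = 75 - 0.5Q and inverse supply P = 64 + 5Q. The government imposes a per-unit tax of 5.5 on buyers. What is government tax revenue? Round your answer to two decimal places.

5.50

Without the tax, 75 - 0.5Q = 64 + 5Q so Q* = 2 and P* = 74.
A tax on buyers shifts demand down by 5.5: (75 - 5.5) - 0.5Q = 64 + 5Q, so Q_t = 1. Buyers pay P_b = 74.5; sellers receive P_s = P_b - 5.5 = 69.
Tax revenue = t x Q_t = 5.5 x 1 = 5.5.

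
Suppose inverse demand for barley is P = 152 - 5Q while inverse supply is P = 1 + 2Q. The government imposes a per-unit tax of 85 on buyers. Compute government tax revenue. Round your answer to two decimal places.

Without the tax, 152 - 5Q = 1 + 2Q so Q* = 21.5714 and P* = 44.1429.
With the tax, buyers' net willingness to pay falls by 85: (152 - 85) - 5Q = 1 + 2Q, so Q_t = 9.4286. Buyers pay P_b = 104.8571; sellers receive P_s = P_b - 85 = 19.8571.
Tax revenue = t x Q_t = 85 x 9.4286 = 801.4286.

801.43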